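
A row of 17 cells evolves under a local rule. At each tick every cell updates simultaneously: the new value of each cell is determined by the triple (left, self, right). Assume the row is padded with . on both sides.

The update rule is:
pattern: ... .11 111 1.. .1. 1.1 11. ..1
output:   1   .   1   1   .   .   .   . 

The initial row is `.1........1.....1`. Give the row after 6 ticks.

..1111111..1111..
1..11111.1..11.11
.1..111...1......
..1..1.11..111111
1..1.....1..1111.
.1..1111..1..11.1

.1..1111..1..11.1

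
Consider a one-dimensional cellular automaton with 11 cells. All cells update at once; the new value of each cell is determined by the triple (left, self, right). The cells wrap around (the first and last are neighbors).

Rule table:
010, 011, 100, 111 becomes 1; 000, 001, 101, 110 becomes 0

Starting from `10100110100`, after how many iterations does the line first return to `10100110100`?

10110100110
10100110100

2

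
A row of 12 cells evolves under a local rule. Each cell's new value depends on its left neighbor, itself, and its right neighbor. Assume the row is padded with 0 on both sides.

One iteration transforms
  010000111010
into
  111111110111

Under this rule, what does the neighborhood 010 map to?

1

At position 1 the neighborhood is 010; the next row has 1 there.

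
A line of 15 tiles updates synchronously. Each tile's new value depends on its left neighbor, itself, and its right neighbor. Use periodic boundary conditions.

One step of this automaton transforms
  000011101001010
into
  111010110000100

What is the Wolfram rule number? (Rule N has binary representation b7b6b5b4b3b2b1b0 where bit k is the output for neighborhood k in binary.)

105

position 5: 111 → 0  (bit 7 = 0)
position 6: 110 → 1  (bit 6 = 1)
position 7: 101 → 1  (bit 5 = 1)
position 9: 100 → 0  (bit 4 = 0)
position 4: 011 → 1  (bit 3 = 1)
position 8: 010 → 0  (bit 2 = 0)
position 3: 001 → 0  (bit 1 = 0)
position 0: 000 → 1  (bit 0 = 1)
bits b7..b0 = 01101001 = 105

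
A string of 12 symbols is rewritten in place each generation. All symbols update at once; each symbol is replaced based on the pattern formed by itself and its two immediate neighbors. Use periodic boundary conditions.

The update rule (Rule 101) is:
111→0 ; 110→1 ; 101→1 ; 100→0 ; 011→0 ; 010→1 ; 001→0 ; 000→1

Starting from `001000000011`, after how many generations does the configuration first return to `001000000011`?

24

001011111001
001100001001
000101101001
010110111001
111011001001
001101001000
100111001011
100001001100
101101000100
110111010100
011001111100
001000000101
001011110111
001100011001
000101001001
010111001001
111001001001
001001001000
101001001011
111001001100
001001000100
101001010101
111001111110
001000000011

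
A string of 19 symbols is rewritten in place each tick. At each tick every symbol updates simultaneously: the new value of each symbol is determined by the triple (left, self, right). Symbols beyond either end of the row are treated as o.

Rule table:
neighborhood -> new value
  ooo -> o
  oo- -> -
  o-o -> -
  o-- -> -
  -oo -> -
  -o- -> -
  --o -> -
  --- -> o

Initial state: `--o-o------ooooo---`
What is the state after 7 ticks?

----oooooooo--ooo--

------oooo--ooo--o-
-oooo--oo----o-----
--oo------oo---ooo-
-----oooo----o--o--
-ooo--oo--oo-------
--o----------ooooo-
----oooooooo--ooo--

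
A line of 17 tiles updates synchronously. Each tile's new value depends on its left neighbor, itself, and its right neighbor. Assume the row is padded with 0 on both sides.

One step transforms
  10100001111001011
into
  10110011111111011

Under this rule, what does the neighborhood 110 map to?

At position 10 the neighborhood is 110; the next row has 1 there.

1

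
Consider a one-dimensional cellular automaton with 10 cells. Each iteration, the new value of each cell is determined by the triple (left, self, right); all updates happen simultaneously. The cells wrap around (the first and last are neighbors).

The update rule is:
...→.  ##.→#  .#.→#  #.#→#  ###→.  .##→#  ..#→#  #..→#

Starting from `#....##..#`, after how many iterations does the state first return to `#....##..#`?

iteration 1: ##..######
iteration 2: .####.....
iteration 3: ##..##....
iteration 4: #######..#
iteration 5: ......####
iteration 6: #....##..#

6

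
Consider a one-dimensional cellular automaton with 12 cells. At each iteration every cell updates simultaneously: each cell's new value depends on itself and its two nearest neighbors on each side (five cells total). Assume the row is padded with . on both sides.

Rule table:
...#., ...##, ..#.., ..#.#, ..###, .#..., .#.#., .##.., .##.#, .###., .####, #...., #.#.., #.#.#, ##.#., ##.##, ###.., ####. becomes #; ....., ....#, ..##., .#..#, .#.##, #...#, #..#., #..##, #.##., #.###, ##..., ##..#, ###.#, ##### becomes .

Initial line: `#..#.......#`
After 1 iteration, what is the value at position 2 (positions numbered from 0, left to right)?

.

#..###....##
position 2 holds .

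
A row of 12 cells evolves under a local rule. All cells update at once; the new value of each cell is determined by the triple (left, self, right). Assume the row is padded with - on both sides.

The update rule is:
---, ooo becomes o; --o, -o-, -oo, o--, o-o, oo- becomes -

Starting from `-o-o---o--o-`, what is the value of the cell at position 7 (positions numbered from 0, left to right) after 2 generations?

o

-----o------
oooo---ooooo
position 7 holds o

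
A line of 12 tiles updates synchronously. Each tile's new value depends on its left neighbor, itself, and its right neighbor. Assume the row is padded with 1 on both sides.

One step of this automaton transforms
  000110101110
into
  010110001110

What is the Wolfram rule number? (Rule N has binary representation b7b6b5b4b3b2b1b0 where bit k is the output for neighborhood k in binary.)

position 9: 111 → 1  (bit 7 = 1)
position 4: 110 → 1  (bit 6 = 1)
position 5: 101 → 0  (bit 5 = 0)
position 0: 100 → 0  (bit 4 = 0)
position 3: 011 → 1  (bit 3 = 1)
position 6: 010 → 0  (bit 2 = 0)
position 2: 001 → 0  (bit 1 = 0)
position 1: 000 → 1  (bit 0 = 1)
bits b7..b0 = 11001001 = 201

201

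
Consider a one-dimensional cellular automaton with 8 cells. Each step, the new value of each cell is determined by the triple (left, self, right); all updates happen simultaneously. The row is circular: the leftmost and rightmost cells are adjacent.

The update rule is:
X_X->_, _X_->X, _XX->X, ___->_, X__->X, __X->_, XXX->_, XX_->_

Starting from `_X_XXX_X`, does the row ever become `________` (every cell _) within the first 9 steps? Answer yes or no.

_X_X___X
_X_XX__X
_X_X_X_X
_X_X_X_X  (fixed point — unchanged through step 9)
step 9 is _X_X_X_X, still not uniform _

no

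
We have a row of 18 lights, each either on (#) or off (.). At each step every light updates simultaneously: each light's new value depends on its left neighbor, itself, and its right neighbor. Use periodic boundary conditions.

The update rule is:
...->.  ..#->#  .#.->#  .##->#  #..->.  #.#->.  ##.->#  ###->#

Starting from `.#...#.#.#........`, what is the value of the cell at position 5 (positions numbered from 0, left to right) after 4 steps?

##..##.#.#........
##.###.#.#.......#
##.###.#.#......##
##.###.#.#.....###
position 5 holds #

#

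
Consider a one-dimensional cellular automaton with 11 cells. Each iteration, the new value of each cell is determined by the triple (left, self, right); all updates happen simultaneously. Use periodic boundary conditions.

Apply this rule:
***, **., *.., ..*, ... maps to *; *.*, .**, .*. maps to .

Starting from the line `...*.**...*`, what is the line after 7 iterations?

.****.****.

***...****.
.*****.***.
*.****..***
*..*****.**
***.****..*
***..*****.
.****.****.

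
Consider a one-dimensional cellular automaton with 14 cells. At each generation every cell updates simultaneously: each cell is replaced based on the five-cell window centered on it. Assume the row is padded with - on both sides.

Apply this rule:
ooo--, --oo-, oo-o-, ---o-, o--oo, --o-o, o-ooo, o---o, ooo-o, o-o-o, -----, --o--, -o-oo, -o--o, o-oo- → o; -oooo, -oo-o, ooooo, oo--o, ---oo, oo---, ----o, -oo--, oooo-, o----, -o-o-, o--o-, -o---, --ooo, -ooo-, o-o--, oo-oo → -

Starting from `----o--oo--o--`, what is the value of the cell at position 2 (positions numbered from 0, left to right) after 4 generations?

oo-ooooo---o--
o--o---o-ooo--
oo-o-ooooo-o--
o-oooo---oo---
position 2 holds o

o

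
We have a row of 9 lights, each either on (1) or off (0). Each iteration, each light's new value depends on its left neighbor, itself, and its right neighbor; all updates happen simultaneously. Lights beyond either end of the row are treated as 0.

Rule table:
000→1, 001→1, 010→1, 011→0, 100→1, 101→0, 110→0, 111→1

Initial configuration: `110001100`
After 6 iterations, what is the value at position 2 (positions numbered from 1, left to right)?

iteration 1: 001110011
iteration 2: 110101100
iteration 3: 000100011
iteration 4: 111111100
iteration 5: 011111011
iteration 6: 101110000
position 2 holds 0

0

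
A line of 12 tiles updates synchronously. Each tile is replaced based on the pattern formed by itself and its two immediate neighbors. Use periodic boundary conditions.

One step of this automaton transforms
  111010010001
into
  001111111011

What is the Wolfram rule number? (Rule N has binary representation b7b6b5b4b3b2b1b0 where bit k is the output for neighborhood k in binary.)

position 0: 111 → 0  (bit 7 = 0)
position 2: 110 → 1  (bit 6 = 1)
position 3: 101 → 1  (bit 5 = 1)
position 5: 100 → 1  (bit 4 = 1)
position 11: 011 → 1  (bit 3 = 1)
position 4: 010 → 1  (bit 2 = 1)
position 6: 001 → 1  (bit 1 = 1)
position 9: 000 → 0  (bit 0 = 0)
bits b7..b0 = 01111110 = 126

126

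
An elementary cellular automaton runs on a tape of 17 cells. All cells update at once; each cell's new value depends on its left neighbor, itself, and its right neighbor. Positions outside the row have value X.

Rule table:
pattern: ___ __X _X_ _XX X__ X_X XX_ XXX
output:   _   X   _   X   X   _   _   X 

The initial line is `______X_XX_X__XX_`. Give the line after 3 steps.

step 1: X____X__X___XXX__
step 2: _X__X_XX_X_XXX_XX
step 3: __XX__X____XX__XX

__XX__X____XX__XX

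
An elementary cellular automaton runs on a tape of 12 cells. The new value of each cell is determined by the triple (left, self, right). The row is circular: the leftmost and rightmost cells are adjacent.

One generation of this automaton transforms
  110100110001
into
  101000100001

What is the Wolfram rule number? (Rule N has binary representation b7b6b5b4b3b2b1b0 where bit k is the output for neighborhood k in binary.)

168

position 0: 111 → 1  (bit 7 = 1)
position 1: 110 → 0  (bit 6 = 0)
position 2: 101 → 1  (bit 5 = 1)
position 4: 100 → 0  (bit 4 = 0)
position 6: 011 → 1  (bit 3 = 1)
position 3: 010 → 0  (bit 2 = 0)
position 5: 001 → 0  (bit 1 = 0)
position 9: 000 → 0  (bit 0 = 0)
bits b7..b0 = 10101000 = 168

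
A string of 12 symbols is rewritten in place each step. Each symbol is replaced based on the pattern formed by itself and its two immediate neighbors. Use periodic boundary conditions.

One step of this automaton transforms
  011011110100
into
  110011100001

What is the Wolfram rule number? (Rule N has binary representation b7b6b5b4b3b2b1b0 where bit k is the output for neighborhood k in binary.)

position 5: 111 → 1  (bit 7 = 1)
position 2: 110 → 0  (bit 6 = 0)
position 3: 101 → 0  (bit 5 = 0)
position 10: 100 → 0  (bit 4 = 0)
position 1: 011 → 1  (bit 3 = 1)
position 9: 010 → 0  (bit 2 = 0)
position 0: 001 → 1  (bit 1 = 1)
position 11: 000 → 1  (bit 0 = 1)
bits b7..b0 = 10001011 = 139

139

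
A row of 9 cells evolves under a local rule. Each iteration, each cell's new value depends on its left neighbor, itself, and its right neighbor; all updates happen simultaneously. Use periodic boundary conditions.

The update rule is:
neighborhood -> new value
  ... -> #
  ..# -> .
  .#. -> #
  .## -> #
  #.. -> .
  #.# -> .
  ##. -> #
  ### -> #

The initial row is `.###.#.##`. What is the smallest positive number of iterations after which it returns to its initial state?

1

iteration 1: .###.#.##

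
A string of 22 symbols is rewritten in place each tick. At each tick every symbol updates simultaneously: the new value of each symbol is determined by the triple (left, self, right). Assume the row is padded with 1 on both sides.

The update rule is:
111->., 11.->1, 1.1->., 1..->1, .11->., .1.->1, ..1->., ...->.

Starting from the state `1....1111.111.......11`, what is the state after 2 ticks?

.11.....11...11.......

11......1...11........
.11.....11...11.......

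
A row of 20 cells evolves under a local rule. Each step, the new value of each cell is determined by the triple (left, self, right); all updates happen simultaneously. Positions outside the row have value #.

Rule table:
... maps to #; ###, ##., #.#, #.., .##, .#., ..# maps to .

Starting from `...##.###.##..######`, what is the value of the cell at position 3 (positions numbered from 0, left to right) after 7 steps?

.

.#..................
...################.
.#..................  (repeats step 1; period 2)
step 7: .#..................
position 3 holds .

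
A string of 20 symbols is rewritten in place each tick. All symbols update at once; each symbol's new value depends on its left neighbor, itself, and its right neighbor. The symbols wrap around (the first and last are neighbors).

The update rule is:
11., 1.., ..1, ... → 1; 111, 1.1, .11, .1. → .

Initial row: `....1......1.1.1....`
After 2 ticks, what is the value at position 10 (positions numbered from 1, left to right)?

1111.111111.....1111
...1......111111....
position 10 holds .

.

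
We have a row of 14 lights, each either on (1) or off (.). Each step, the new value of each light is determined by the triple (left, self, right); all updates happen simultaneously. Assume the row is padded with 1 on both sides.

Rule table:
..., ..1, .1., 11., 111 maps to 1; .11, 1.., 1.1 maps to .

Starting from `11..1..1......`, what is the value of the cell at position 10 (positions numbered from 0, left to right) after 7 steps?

11.11.11.11111
11..1..1..1111
11.11.11.1.111
11..1..1.1..11
11.11.11.1.1.1
11..1..1.1.1..
11.11.11.1.1.1
position 10 holds .

.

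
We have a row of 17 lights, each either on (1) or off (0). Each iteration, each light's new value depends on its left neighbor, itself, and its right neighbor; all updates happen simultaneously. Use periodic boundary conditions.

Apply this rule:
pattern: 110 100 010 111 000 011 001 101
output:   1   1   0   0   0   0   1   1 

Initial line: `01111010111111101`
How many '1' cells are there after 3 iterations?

iteration 1: 10001101000000110
iteration 2: 01010110100001011
iteration 3: 10101011010010101
count of 1: 9

9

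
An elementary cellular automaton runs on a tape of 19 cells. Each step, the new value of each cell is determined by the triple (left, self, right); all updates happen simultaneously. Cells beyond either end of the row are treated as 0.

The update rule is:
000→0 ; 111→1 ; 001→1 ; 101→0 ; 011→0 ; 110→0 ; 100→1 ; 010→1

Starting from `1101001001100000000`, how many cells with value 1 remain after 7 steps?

0001111110010000000
0010111101111000000
0110011000110100000
1001100101000110000
1110011101101001000
0101101000001111100
1100001100010111010
count of 1: 9

9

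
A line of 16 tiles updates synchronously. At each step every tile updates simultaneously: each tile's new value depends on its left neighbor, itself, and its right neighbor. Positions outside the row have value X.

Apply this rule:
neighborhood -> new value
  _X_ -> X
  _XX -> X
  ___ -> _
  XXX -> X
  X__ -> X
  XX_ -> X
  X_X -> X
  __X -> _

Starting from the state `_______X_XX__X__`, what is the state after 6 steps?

step 1: X______XXXXX_XX_
step 2: XX_____XXXXXXXXX
step 3: XXX____XXXXXXXXX
step 4: XXXX___XXXXXXXXX
step 5: XXXXX__XXXXXXXXX
step 6: XXXXXX_XXXXXXXXX

XXXXXX_XXXXXXXXX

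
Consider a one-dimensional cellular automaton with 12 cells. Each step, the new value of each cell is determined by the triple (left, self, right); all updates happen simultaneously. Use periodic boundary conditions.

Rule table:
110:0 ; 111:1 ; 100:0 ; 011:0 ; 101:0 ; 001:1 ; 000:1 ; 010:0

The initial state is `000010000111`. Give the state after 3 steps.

000010000111

011100111010
101001010000
000010000111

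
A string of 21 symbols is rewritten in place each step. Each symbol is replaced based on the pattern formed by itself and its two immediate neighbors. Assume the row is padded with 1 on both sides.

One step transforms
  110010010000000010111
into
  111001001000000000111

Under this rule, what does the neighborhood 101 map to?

0

At position 17 the neighborhood is 101; the next row has 0 there.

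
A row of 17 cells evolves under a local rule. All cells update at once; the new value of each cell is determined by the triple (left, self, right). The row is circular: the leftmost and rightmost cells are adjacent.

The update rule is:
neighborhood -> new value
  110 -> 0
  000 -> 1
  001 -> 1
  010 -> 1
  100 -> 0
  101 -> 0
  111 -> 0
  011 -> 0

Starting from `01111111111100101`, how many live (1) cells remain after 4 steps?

13

00000000000001101
01111111111110001
00000000000000111
01111111111111000
count of 1: 13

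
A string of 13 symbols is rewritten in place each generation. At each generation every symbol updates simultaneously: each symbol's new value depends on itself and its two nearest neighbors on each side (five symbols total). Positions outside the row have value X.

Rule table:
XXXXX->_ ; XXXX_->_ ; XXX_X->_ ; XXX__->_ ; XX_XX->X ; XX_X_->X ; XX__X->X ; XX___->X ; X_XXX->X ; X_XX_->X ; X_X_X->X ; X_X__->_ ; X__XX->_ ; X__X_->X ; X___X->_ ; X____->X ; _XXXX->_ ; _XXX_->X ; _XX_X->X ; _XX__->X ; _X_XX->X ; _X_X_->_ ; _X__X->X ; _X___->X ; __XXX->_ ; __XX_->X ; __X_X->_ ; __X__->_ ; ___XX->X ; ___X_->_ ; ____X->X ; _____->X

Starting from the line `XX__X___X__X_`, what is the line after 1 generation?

__XX_X___XX_X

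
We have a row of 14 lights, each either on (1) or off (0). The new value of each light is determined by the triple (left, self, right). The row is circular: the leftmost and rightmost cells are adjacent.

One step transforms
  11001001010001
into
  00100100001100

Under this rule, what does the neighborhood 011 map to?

At position 13 the neighborhood is 011; the next row has 0 there.

0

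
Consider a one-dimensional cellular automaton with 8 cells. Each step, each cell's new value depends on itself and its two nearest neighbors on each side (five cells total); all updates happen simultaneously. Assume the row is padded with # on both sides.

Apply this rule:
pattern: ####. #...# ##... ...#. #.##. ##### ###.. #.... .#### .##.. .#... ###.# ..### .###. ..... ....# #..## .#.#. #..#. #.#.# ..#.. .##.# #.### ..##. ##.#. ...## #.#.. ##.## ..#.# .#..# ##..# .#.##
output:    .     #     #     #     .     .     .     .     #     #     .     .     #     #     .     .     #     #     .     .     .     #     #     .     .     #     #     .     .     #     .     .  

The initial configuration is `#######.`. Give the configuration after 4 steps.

.#...###

........
#......#
.#....##
.#...###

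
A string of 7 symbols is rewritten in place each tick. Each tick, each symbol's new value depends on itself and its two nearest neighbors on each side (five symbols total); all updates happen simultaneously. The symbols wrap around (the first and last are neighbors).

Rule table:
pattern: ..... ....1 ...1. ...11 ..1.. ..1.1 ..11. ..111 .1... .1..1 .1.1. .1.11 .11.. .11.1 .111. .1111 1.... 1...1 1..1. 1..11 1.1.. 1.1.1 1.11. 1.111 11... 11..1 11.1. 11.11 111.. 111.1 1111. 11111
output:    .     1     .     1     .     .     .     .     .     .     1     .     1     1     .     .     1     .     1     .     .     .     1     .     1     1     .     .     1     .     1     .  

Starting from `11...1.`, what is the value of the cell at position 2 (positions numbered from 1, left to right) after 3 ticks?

.

111....
..11111
1....11
position 2 holds .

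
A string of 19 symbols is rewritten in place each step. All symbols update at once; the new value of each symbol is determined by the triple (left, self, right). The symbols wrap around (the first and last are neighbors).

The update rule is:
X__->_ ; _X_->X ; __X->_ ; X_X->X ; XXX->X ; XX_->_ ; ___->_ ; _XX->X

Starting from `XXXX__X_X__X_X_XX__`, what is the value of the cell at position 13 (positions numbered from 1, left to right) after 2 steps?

X

XXX___XXX__XXXXX___
XX____XX___XXXX____
position 13 holds X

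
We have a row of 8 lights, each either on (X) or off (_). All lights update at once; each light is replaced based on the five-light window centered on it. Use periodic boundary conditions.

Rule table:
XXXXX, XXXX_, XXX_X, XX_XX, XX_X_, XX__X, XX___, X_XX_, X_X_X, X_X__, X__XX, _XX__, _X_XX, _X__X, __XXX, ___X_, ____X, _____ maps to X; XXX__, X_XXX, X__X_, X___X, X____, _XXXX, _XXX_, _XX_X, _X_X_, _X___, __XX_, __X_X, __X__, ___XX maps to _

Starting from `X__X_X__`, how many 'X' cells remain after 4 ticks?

_X___XX_
______XX
X_XXX__X
_X___XX_
count of X: 3

3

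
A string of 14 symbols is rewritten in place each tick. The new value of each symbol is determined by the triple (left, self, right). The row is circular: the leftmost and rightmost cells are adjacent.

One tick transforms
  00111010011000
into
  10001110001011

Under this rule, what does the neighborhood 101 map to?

At position 5 the neighborhood is 101; the next row has 1 there.

1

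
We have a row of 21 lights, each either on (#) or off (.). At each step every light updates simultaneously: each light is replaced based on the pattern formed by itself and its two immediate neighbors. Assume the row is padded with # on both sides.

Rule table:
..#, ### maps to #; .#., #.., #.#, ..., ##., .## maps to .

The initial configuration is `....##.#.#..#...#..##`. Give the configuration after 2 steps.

...#.......#...#..#.#
..#.......#...#..#...

..#.......#...#..#...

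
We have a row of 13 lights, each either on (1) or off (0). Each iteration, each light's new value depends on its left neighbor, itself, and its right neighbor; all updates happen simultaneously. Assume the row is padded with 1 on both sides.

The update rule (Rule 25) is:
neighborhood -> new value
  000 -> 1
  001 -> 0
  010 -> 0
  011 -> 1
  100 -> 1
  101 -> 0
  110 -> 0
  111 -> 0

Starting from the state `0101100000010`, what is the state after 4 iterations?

1010101000010

0001011111000
1100010000110
0011001110100
1010101000010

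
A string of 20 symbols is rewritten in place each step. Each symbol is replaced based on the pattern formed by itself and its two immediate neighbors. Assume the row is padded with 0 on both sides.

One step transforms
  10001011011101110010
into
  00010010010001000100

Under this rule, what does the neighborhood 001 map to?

1

At position 3 the neighborhood is 001; the next row has 1 there.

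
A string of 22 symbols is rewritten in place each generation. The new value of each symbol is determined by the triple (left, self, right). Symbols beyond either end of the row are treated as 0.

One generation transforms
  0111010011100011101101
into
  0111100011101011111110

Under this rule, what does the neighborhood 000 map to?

1

At position 12 the neighborhood is 000; the next row has 1 there.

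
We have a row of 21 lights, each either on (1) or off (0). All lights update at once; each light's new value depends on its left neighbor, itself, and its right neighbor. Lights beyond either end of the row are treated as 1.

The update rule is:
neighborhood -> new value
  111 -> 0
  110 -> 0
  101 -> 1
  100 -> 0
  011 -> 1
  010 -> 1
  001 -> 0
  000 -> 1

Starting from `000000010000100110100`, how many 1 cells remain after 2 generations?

011111010110100101100
110000111101100111000
count of 1: 11

11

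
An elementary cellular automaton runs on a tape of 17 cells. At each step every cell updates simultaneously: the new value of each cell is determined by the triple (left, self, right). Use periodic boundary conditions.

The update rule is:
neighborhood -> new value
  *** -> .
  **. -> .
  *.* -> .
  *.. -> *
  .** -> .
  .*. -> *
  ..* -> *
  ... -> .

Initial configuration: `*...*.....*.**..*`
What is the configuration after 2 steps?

**....*.*..*.*..*

.*.***...**...**.
**....*.*..*.*..*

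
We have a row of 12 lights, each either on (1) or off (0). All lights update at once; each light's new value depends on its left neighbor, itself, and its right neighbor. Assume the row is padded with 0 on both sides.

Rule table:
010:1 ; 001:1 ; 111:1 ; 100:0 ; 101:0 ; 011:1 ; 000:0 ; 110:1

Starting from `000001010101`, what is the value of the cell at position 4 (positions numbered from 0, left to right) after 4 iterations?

iteration 1: 000011010101
iteration 2: 000111010101
iteration 3: 001111010101
iteration 4: 011111010101
position 4 holds 1

1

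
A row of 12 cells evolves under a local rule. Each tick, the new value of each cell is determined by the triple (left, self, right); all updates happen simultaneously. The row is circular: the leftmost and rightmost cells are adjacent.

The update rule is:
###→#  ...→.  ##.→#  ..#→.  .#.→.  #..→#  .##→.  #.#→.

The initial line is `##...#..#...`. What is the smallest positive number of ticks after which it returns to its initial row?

12

tick 1: .##...#..#..
tick 2: ..##...#..#.
tick 3: ...##...#..#
tick 4: #...##...#..
tick 5: .#...##...#.
tick 6: ..#...##...#
tick 7: #..#...##...
tick 8: .#..#...##..
tick 9: ..#..#...##.
tick 10: ...#..#...##
tick 11: #...#..#...#
tick 12: ##...#..#...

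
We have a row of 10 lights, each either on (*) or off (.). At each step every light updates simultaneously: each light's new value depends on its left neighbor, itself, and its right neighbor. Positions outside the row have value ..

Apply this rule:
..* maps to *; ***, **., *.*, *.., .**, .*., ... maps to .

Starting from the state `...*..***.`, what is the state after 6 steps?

*.........

step 1: ..*..*....
step 2: .*..*.....
step 3: *..*......
step 4: ..*.......
step 5: .*........
step 6: *.........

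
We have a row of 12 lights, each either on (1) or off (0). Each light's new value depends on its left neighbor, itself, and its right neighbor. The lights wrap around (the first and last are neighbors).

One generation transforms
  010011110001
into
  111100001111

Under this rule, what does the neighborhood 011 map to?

At position 4 the neighborhood is 011; the next row has 0 there.

0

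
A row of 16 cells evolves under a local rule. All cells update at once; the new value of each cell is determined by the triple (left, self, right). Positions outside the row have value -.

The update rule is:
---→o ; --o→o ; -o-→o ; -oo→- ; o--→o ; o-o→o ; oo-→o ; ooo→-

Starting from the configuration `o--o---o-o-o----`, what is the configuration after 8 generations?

generation 1: oooooooooooooooo
generation 2: ---------------o
generation 3: oooooooooooooooo  (repeats generation 1; period 2)
generation 8: ---------------o

---------------o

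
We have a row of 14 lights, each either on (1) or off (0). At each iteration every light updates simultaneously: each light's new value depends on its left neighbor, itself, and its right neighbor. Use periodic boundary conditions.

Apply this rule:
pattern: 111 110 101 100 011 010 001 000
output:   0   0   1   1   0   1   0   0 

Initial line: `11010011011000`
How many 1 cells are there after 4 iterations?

00111000100100
00000100110110
00000110001001
10000001001101
count of 1: 5

5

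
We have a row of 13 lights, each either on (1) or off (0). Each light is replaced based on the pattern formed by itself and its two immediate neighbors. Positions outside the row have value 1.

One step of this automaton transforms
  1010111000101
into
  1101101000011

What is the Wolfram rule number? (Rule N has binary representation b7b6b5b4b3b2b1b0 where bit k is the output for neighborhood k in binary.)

104

position 5: 111 → 0  (bit 7 = 0)
position 0: 110 → 1  (bit 6 = 1)
position 1: 101 → 1  (bit 5 = 1)
position 7: 100 → 0  (bit 4 = 0)
position 4: 011 → 1  (bit 3 = 1)
position 2: 010 → 0  (bit 2 = 0)
position 9: 001 → 0  (bit 1 = 0)
position 8: 000 → 0  (bit 0 = 0)
bits b7..b0 = 01101000 = 104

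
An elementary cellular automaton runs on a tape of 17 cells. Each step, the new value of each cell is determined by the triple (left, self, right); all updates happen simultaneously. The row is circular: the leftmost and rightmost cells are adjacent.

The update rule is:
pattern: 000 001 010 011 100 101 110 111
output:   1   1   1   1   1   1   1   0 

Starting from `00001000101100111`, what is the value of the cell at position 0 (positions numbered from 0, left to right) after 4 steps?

step 1: 11111111111111101
step 2: 00000000000000111
step 3: 11111111111111101  (repeats step 1; period 2)
step 4: 00000000000000111
position 0 holds 0

0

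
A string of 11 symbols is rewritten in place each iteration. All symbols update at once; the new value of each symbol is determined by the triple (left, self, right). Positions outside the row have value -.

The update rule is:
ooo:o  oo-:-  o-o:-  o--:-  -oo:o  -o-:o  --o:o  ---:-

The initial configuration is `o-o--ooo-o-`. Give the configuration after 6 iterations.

o-o-ooo--o-
o-o-oo--oo-
o-o-o--oo--
o-o-o-oo---
o-o-o-o----
o-o-o-o----

o-o-o-o----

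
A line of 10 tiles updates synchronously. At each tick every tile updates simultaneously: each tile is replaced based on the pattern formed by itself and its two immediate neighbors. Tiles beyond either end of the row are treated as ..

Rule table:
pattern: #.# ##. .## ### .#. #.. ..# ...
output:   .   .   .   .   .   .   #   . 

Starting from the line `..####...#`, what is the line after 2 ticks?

.#......#.
#......#..

#......#..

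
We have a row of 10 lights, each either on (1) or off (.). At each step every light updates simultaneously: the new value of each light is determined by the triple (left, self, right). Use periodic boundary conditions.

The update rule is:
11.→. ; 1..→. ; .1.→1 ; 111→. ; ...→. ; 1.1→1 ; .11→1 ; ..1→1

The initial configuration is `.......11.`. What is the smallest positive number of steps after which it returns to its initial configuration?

......11..
.....11...
....11....
...11.....
..11......
.11.......
11........
1........1
........11
.......11.

10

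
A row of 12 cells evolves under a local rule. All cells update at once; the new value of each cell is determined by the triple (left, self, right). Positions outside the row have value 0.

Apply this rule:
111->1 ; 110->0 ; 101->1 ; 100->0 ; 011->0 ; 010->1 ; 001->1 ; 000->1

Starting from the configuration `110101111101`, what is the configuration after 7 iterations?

011010010011

001110111011
110101010100
001111111101
110111111011
001011110100
111101101101
011010010011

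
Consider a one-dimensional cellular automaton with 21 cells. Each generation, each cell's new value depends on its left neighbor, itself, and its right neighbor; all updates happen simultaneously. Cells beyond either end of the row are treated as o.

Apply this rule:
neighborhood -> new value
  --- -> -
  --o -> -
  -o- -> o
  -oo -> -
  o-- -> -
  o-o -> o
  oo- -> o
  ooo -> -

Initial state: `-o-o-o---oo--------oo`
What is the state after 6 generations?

oooooo----o----------
-----o----o----------
-----o----o----------  (fixed point — unchanged through generation 6)

-----o----o----------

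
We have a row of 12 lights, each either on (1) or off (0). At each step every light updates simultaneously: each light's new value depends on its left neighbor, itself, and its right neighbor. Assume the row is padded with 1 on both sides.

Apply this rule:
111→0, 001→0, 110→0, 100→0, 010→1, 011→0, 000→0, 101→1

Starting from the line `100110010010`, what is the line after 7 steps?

000000010000

step 1: 000000010011
step 2: 000000010000
step 3: 000000010000  (fixed point — unchanged through step 7)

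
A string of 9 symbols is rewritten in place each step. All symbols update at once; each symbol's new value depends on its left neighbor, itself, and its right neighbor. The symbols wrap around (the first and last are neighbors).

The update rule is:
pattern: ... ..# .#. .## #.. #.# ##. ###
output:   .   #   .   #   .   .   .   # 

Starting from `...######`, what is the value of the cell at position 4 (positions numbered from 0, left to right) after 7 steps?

.

..######.
.######..
######...
#####...#
####...##
###...###
##...####
position 4 holds .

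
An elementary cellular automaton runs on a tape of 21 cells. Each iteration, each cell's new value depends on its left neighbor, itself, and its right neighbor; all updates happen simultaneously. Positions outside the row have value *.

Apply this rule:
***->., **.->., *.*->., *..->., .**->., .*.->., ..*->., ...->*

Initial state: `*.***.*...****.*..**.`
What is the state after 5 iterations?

........*............
.******...**********.
........*............  (repeats iteration 1; period 2)
iteration 5: ........*............

........*............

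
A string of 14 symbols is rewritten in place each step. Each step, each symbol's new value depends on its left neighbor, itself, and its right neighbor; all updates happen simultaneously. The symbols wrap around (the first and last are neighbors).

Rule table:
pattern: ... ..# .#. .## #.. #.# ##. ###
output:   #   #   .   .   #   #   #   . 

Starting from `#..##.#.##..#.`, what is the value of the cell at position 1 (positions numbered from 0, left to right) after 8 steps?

#

step 1: .##.##.#.###.#
step 2: #.##.##.#..##.
step 3: .#.##.##.##.##
step 4: #.#.##.##.##.#
step 5: ##.#.##.##.##.
step 6: .##.#.##.##.##
step 7: #.##.#.##.##.#
step 8: ##.##.#.##.##.
position 1 holds #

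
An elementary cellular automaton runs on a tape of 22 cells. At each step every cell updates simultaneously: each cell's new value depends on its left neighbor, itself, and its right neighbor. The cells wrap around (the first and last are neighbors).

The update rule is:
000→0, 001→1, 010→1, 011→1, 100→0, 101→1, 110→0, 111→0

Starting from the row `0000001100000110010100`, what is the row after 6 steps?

1100000110011000000000

step 1: 0000011000001100111100
step 2: 0000110000011001100000
step 3: 0001100000110011000000
step 4: 0011000001100110000000
step 5: 0110000011001100000000
step 6: 1100000110011000000000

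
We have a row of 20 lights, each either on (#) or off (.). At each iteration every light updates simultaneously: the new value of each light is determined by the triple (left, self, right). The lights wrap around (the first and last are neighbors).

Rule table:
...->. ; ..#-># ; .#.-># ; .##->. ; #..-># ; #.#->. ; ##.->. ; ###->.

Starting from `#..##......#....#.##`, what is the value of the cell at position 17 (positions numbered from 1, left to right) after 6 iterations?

#

.##..#....###..##...
#..####..#...##..#..
###....####.#..#####
...#..#.....###.....
..######...#...#....
.#......#.###.###...
position 17 holds #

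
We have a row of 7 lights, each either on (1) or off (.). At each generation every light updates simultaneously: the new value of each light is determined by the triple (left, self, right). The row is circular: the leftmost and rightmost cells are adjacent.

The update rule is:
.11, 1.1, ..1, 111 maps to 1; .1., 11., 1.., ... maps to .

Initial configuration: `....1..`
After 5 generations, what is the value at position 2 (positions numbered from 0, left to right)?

generation 1: ...1...
generation 2: ..1....
generation 3: .1.....
generation 4: 1......
generation 5: ......1
position 2 holds .

.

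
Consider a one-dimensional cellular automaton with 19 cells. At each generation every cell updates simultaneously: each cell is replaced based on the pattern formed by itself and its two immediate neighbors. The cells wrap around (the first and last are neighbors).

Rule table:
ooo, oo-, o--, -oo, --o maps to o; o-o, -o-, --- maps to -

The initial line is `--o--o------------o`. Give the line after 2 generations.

oo-oo--o--------o--

oo-oo-o----------o-
oo-oo--o--------o--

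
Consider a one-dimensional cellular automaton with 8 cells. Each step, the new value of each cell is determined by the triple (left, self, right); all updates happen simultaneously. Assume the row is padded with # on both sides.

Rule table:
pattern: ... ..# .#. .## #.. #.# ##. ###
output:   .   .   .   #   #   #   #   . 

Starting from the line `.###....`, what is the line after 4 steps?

##.##...
.#####..
##...##.
.##..###

.##..###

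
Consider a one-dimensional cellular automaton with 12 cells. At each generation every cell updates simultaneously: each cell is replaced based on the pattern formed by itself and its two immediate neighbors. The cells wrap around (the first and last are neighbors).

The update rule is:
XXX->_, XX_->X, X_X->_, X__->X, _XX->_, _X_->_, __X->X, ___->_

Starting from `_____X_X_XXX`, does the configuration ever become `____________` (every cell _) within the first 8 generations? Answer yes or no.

no

X___X______X
XX_X_X____X_
_X____X__X__
X_X__X_XX_X_
___XX___X___
__X_XX_X_X__
_X___X____X_
X_X_X_X__X_X
generation 8 is X_X_X_X__X_X, still not uniform _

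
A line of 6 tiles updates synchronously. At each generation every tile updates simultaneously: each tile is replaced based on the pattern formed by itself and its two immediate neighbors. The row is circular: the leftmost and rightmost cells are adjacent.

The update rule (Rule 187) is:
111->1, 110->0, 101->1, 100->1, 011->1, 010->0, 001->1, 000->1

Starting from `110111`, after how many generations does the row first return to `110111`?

generation 1: 101111
generation 2: 011111
generation 3: 111110
generation 4: 111101
generation 5: 111011
generation 6: 110111

6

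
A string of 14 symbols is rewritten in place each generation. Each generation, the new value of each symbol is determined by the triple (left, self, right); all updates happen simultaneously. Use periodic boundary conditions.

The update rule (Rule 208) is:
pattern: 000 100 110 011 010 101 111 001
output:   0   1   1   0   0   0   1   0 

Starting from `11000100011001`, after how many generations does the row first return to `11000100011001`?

14

11100010001100
01110001000110
00111000100011
10011100010001
11001110001000
01100111000100
00110011100010
00011001110001
10001100111000
01000110011100
00100011001110
00010001100111
10001000110011
11000100011001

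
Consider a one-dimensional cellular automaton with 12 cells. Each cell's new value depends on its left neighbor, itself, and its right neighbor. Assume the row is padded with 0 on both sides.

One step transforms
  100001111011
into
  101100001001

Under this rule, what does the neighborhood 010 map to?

At position 0 the neighborhood is 010; the next row has 1 there.

1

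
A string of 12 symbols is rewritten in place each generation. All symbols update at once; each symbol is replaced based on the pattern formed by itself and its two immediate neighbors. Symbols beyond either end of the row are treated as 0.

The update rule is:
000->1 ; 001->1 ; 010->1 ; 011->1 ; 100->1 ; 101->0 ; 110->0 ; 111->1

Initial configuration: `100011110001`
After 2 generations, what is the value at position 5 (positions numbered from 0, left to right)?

111111101111
111111001110
position 5 holds 1

1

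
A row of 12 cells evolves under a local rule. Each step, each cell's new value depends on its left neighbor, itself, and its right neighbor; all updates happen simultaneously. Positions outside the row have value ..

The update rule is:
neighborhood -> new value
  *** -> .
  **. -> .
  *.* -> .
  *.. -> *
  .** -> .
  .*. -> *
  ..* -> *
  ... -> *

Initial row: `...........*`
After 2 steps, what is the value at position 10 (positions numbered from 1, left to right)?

.

************
............
position 10 holds .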